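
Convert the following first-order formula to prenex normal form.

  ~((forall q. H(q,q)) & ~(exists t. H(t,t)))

exists q. exists t. (~H(q,q) | H(t,t))

Drive negations inward (¬∀x A ≡ ∃x ¬A, ¬∃x A ≡ ∀x ¬A, De Morgan for ∧/∨):
  (exists q. ~H(q,q)) | (exists t. H(t,t))
Pull the quantifiers to the front (each side's bound variable is not free in the other side):
  exists q. exists t. (~H(q,q) | H(t,t))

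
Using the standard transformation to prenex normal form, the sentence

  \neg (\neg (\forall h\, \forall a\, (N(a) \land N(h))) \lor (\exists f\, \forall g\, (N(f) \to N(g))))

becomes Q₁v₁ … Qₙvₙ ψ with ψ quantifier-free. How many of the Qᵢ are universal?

First replace A → B with ¬A ∨ B.
  \neg (\neg (\forall h\, \forall a\, (N(a) \land N(h))) \lor (\exists f\, \forall g\, (\neg N(f) \lor N(g))))
Drive negations inward (¬∀x A ≡ ∃x ¬A, ¬∃x A ≡ ∀x ¬A, De Morgan for ∧/∨):
  (\forall h\, \forall a\, (N(a) \land N(h))) \land (\forall f\, \exists g\, (N(f) \land \neg N(g)))
All bound variables are already distinct, so no renaming is needed.
Pull the quantifiers to the front (each side's bound variable is not free in the other side):
  \forall h\, \forall a\, \forall f\, \exists g\, (N(a) \land N(h) \land N(f) \land \neg N(g))
The prefix is \forall h \forall a \forall f \exists g: 3 universal, 1 existential.

3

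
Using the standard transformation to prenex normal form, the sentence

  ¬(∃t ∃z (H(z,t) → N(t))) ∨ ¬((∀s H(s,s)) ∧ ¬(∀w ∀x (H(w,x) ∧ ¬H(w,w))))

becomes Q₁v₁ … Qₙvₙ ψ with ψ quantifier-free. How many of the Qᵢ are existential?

Rewrite implications/biconditionals: A → B as ¬A ∨ B.
  ¬(∃t ∃z (¬H(z,t) ∨ N(t))) ∨ ¬((∀s H(s,s)) ∧ ¬(∀w ∀x (H(w,x) ∧ ¬H(w,w))))
Move each ¬ inward, flipping quantifiers it crosses:
  (∀t ∀z (H(z,t) ∧ ¬N(t))) ∨ (∃s ¬H(s,s)) ∨ (∀w ∀x (H(w,x) ∧ ¬H(w,w)))
All bound variables are already distinct, so no renaming is needed.
Finally move all quantifiers to the prefix:
  ∀t ∀z ∃s ∀w ∀x (H(z,t) ∧ ¬N(t) ∨ ¬H(s,s) ∨ H(w,x) ∧ ¬H(w,w))
The prefix is ∀t ∀z ∃s ∀w ∀x: 4 universal, 1 existential.

1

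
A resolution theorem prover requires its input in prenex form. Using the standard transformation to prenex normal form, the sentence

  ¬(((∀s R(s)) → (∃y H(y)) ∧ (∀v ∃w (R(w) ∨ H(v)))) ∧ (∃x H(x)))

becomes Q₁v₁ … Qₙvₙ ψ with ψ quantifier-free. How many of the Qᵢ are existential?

1

First replace A → B with ¬A ∨ B.
  ¬((¬(∀s R(s)) ∨ (∃y H(y)) ∧ (∀v ∃w (R(w) ∨ H(v)))) ∧ (∃x H(x)))
Move each ¬ inward, flipping quantifiers it crosses:
  (∀s R(s)) ∧ ((∀y ¬H(y)) ∨ (∃v ∀w (¬R(w) ∧ ¬H(v)))) ∨ (∀x ¬H(x))
Finally move all quantifiers to the prefix:
  ∀s ∀y ∃v ∀w ∀x (R(s) ∧ (¬H(y) ∨ ¬R(w) ∧ ¬H(v)) ∨ ¬H(x))
The prefix is ∀s ∀y ∃v ∀w ∀x: 4 universal, 1 existential.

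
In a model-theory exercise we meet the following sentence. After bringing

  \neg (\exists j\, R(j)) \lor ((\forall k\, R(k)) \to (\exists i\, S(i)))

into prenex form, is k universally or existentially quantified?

existential

Eliminate → and ↔ using ¬ and ∨.
  \neg (\exists j\, R(j)) \lor \neg (\forall k\, R(k)) \lor (\exists i\, S(i))
Drive negations inward (¬∀x A ≡ ∃x ¬A, ¬∃x A ≡ ∀x ¬A, De Morgan for ∧/∨):
  (\forall j\, \neg R(j)) \lor (\exists k\, \neg R(k)) \lor (\exists i\, S(i))
All bound variables are already distinct, so no renaming is needed.
Pull the quantifiers to the front (each side's bound variable is not free in the other side):
  \forall j\, \exists k\, \exists i\, (\neg R(j) \lor \neg R(k) \lor S(i))
The quantifier \forall k sits under an odd number of negations (counting the antecedent side of each →), so it flips to \exists k.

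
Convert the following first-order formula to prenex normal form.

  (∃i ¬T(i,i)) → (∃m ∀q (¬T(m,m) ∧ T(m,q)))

Eliminate → and ↔ using ¬ and ∨.
  ¬(∃i ¬T(i,i)) ∨ (∃m ∀q (¬T(m,m) ∧ T(m,q)))
Drive negations inward (¬∀x A ≡ ∃x ¬A, ¬∃x A ≡ ∀x ¬A, De Morgan for ∧/∨):
  (∀i T(i,i)) ∨ (∃m ∀q (¬T(m,m) ∧ T(m,q)))
Extract every quantifier outward, since the variables are now distinct and don't occur free across branches:
  ∀i ∃m ∀q (T(i,i) ∨ ¬T(m,m) ∧ T(m,q))

∀i ∃m ∀q (T(i,i) ∨ ¬T(m,m) ∧ T(m,q))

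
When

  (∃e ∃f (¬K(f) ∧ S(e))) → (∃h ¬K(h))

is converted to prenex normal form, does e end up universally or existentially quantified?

Eliminate → and ↔ using ¬ and ∨.
  ¬(∃e ∃f (¬K(f) ∧ S(e))) ∨ (∃h ¬K(h))
Move each ¬ inward, flipping quantifiers it crosses:
  (∀e ∀f (K(f) ∨ ¬S(e))) ∨ (∃h ¬K(h))
Pull the quantifiers to the front (each side's bound variable is not free in the other side):
  ∀e ∀f ∃h (K(f) ∨ ¬S(e) ∨ ¬K(h))
The quantifier ∃e sits under an odd number of negations (counting the antecedent side of each →), so it flips to ∀e.

universal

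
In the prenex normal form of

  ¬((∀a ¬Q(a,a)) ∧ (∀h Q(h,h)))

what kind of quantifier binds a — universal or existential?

Move each ¬ inward, flipping quantifiers it crosses:
  (∃a Q(a,a)) ∨ (∃h ¬Q(h,h))
Extract every quantifier outward, since the variables are now distinct and don't occur free across branches:
  ∃a ∃h (Q(a,a) ∨ ¬Q(h,h))
The quantifier ∀a sits under an odd number of negations, so it flips to ∃a.

existential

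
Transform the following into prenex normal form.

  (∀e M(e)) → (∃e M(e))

∃e ∃y1 (¬M(e) ∨ M(y1))

Eliminate → and ↔ using ¬ and ∨.
  ¬(∀e M(e)) ∨ (∃e M(e))
Drive negations inward (¬∀x A ≡ ∃x ¬A, ¬∃x A ≡ ∀x ¬A, De Morgan for ∧/∨):
  (∃e ¬M(e)) ∨ (∃e M(e))
Standardize variables apart so no two quantifiers bind the same name: e↦y1.
  (∃e ¬M(e)) ∨ (∃y1 M(y1))
Finally move all quantifiers to the prefix:
  ∃e ∃y1 (¬M(e) ∨ M(y1))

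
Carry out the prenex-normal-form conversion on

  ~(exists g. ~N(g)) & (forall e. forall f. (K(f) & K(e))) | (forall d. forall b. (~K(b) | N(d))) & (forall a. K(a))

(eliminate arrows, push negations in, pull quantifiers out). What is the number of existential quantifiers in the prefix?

Move each ¬ inward, flipping quantifiers it crosses:
  (forall g. N(g)) & (forall e. forall f. (K(f) & K(e))) | (forall d. forall b. (~K(b) | N(d))) & (forall a. K(a))
Finally move all quantifiers to the prefix:
  forall g. forall e. forall f. forall d. forall b. forall a. (N(g) & K(f) & K(e) | (~K(b) | N(d)) & K(a))
The prefix is forall g forall e forall f forall d forall b forall a: 6 universal, 0 existential.

0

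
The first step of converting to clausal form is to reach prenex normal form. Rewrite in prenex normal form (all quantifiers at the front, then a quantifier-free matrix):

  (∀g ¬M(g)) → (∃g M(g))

∃g ∃a (M(g) ∨ M(a))

Rewrite implications/biconditionals: A → B as ¬A ∨ B.
  ¬(∀g ¬M(g)) ∨ (∃g M(g))
Push ¬ through the quantifiers and connectives to reach negation normal form:
  (∃g M(g)) ∨ (∃g M(g))
Standardize variables apart so no two quantifiers bind the same name: g↦a.
  (∃g M(g)) ∨ (∃a M(a))
Finally move all quantifiers to the prefix:
  ∃g ∃a (M(g) ∨ M(a))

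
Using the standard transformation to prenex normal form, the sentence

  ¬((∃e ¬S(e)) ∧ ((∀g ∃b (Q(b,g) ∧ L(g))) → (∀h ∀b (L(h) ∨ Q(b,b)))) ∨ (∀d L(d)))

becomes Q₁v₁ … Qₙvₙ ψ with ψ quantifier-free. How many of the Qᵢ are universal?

Rewrite implications/biconditionals: A → B as ¬A ∨ B.
  ¬((∃e ¬S(e)) ∧ (¬(∀g ∃b (Q(b,g) ∧ L(g))) ∨ (∀h ∀b (L(h) ∨ Q(b,b)))) ∨ (∀d L(d)))
Push ¬ through the quantifiers and connectives to reach negation normal form:
  ((∀e S(e)) ∨ (∀g ∃b (Q(b,g) ∧ L(g))) ∧ (∃h ∃b (¬L(h) ∧ ¬Q(b,b)))) ∧ (∃d ¬L(d))
Rename bound variables to avoid capture: b↦r.
  ((∀e S(e)) ∨ (∀g ∃b (Q(b,g) ∧ L(g))) ∧ (∃h ∃r (¬L(h) ∧ ¬Q(r,r)))) ∧ (∃d ¬L(d))
Finally move all quantifiers to the prefix:
  ∀e ∀g ∃b ∃h ∃r ∃d ((S(e) ∨ Q(b,g) ∧ L(g) ∧ ¬L(h) ∧ ¬Q(r,r)) ∧ ¬L(d))
The prefix is ∀e ∀g ∃b ∃h ∃r ∃d: 2 universal, 4 existential.

2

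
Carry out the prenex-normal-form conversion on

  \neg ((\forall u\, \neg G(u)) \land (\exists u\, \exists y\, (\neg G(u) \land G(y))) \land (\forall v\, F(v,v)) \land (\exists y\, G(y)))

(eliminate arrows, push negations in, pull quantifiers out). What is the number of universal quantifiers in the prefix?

3

Push ¬ through the quantifiers and connectives to reach negation normal form:
  (\exists u\, G(u)) \lor (\forall u\, \forall y\, (G(u) \lor \neg G(y))) \lor (\exists v\, \neg F(v,v)) \lor (\forall y\, \neg G(y))
Give each quantifier a distinct variable: u↦w1, y↦r.
  (\exists u\, G(u)) \lor (\forall w1\, \forall y\, (G(w1) \lor \neg G(y))) \lor (\exists v\, \neg F(v,v)) \lor (\forall r\, \neg G(r))
Finally move all quantifiers to the prefix:
  \exists u\, \forall w1\, \forall y\, \exists v\, \forall r\, (G(u) \lor G(w1) \lor \neg G(y) \lor \neg F(v,v) \lor \neg G(r))
The prefix is \exists u \forall w1 \forall y \exists v \forall r: 3 universal, 2 existential.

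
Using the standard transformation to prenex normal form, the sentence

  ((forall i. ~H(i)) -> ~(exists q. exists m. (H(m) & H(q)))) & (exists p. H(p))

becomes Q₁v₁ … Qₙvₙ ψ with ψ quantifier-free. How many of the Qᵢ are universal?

Eliminate → and ↔ using ¬ and ∨.
  (~(forall i. ~H(i)) | ~(exists q. exists m. (H(m) & H(q)))) & (exists p. H(p))
Push ¬ through the quantifiers and connectives to reach negation normal form:
  ((exists i. H(i)) | (forall q. forall m. (~H(m) | ~H(q)))) & (exists p. H(p))
All bound variables are already distinct, so no renaming is needed.
Extract every quantifier outward, since the variables are now distinct and don't occur free across branches:
  exists i. forall q. forall m. exists p. ((H(i) | ~H(m) | ~H(q)) & H(p))
The prefix is exists i forall q forall m exists p: 2 universal, 2 existential.

2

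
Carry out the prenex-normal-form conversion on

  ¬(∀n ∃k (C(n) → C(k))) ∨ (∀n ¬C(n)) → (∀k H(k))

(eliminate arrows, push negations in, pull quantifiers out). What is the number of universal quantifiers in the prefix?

Rewrite implications/biconditionals: A → B as ¬A ∨ B.
  ¬(¬(∀n ∃k (¬C(n) ∨ C(k))) ∨ (∀n ¬C(n))) ∨ (∀k H(k))
Push ¬ through the quantifiers and connectives to reach negation normal form:
  (∀n ∃k (¬C(n) ∨ C(k))) ∧ (∃n C(n)) ∨ (∀k H(k))
Rename bound variables to avoid capture: n↦w1, k↦z1.
  (∀n ∃k (¬C(n) ∨ C(k))) ∧ (∃w1 C(w1)) ∨ (∀z1 H(z1))
Pull the quantifiers to the front (each side's bound variable is not free in the other side):
  ∀n ∃k ∃w1 ∀z1 ((¬C(n) ∨ C(k)) ∧ C(w1) ∨ H(z1))
The prefix is ∀n ∃k ∃w1 ∀z1: 2 universal, 2 existential.

2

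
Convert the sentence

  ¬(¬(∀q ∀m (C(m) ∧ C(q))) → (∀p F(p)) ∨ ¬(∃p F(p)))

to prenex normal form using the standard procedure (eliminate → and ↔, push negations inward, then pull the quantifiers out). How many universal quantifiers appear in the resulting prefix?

Rewrite implications/biconditionals: A → B as ¬A ∨ B.
  ¬(¬¬(∀q ∀m (C(m) ∧ C(q))) ∨ (∀p F(p)) ∨ ¬(∃p F(p)))
Drive negations inward (¬∀x A ≡ ∃x ¬A, ¬∃x A ≡ ∀x ¬A, De Morgan for ∧/∨):
  (∃q ∃m (¬C(m) ∨ ¬C(q))) ∧ (∃p ¬F(p)) ∧ (∃p F(p))
Standardize variables apart so no two quantifiers bind the same name: p↦z.
  (∃q ∃m (¬C(m) ∨ ¬C(q))) ∧ (∃p ¬F(p)) ∧ (∃z F(z))
Extract every quantifier outward, since the variables are now distinct and don't occur free across branches:
  ∃q ∃m ∃p ∃z ((¬C(m) ∨ ¬C(q)) ∧ ¬F(p) ∧ F(z))
The prefix is ∃q ∃m ∃p ∃z: 0 universal, 4 existential.

0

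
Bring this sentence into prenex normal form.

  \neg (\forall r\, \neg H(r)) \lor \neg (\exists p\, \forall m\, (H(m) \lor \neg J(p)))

\exists r\, \forall p\, \exists m\, (H(r) \lor \neg H(m) \land J(p))

Drive negations inward (¬∀x A ≡ ∃x ¬A, ¬∃x A ≡ ∀x ¬A, De Morgan for ∧/∨):
  (\exists r\, H(r)) \lor (\forall p\, \exists m\, (\neg H(m) \land J(p)))
All bound variables are already distinct, so no renaming is needed.
Extract every quantifier outward, since the variables are now distinct and don't occur free across branches:
  \exists r\, \forall p\, \exists m\, (H(r) \lor \neg H(m) \land J(p))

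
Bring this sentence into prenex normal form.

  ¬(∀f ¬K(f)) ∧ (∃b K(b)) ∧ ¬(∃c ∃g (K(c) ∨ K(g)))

Drive negations inward (¬∀x A ≡ ∃x ¬A, ¬∃x A ≡ ∀x ¬A, De Morgan for ∧/∨):
  (∃f K(f)) ∧ (∃b K(b)) ∧ (∀c ∀g (¬K(c) ∧ ¬K(g)))
All bound variables are already distinct, so no renaming is needed.
Finally move all quantifiers to the prefix:
  ∃f ∃b ∀c ∀g (K(f) ∧ K(b) ∧ ¬K(c) ∧ ¬K(g))

∃f ∃b ∀c ∀g (K(f) ∧ K(b) ∧ ¬K(c) ∧ ¬K(g))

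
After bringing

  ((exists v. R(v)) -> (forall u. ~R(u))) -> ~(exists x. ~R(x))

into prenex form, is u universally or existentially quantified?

existential

First replace A → B with ¬A ∨ B.
  ~(~(exists v. R(v)) | (forall u. ~R(u))) | ~(exists x. ~R(x))
Drive negations inward (¬∀x A ≡ ∃x ¬A, ¬∃x A ≡ ∀x ¬A, De Morgan for ∧/∨):
  (exists v. R(v)) & (exists u. R(u)) | (forall x. R(x))
All bound variables are already distinct, so no renaming is needed.
Finally move all quantifiers to the prefix:
  exists v. exists u. forall x. (R(v) & R(u) | R(x))
The quantifier forall u sits under an odd number of negations (counting the antecedent side of each →), so it flips to exists u.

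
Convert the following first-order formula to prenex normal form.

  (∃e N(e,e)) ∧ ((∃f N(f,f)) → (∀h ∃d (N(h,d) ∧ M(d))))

∃e ∀f ∀h ∃d (N(e,e) ∧ (¬N(f,f) ∨ N(h,d) ∧ M(d)))

First replace A → B with ¬A ∨ B.
  (∃e N(e,e)) ∧ (¬(∃f N(f,f)) ∨ (∀h ∃d (N(h,d) ∧ M(d))))
Move each ¬ inward, flipping quantifiers it crosses:
  (∃e N(e,e)) ∧ ((∀f ¬N(f,f)) ∨ (∀h ∃d (N(h,d) ∧ M(d))))
All bound variables are already distinct, so no renaming is needed.
Finally move all quantifiers to the prefix:
  ∃e ∀f ∀h ∃d (N(e,e) ∧ (¬N(f,f) ∨ N(h,d) ∧ M(d)))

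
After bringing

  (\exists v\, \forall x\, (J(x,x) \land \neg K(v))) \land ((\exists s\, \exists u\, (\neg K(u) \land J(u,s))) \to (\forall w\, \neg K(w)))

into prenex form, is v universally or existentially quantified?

existential

Rewrite implications/biconditionals: A → B as ¬A ∨ B.
  (\exists v\, \forall x\, (J(x,x) \land \neg K(v))) \land (\neg (\exists s\, \exists u\, (\neg K(u) \land J(u,s))) \lor (\forall w\, \neg K(w)))
Move each ¬ inward, flipping quantifiers it crosses:
  (\exists v\, \forall x\, (J(x,x) \land \neg K(v))) \land ((\forall s\, \forall u\, (K(u) \lor \neg J(u,s))) \lor (\forall w\, \neg K(w)))
Extract every quantifier outward, since the variables are now distinct and don't occur free across branches:
  \exists v\, \forall x\, \forall s\, \forall u\, \forall w\, (J(x,x) \land \neg K(v) \land (K(u) \lor \neg J(u,s) \lor \neg K(w)))
The quantifier \exists v sits under an even number of negations (counting the antecedent side of each →), so it remains existential.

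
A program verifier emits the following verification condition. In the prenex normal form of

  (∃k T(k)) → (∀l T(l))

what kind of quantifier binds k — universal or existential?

universal

Eliminate → and ↔ using ¬ and ∨.
  ¬(∃k T(k)) ∨ (∀l T(l))
Push ¬ through the quantifiers and connectives to reach negation normal form:
  (∀k ¬T(k)) ∨ (∀l T(l))
Finally move all quantifiers to the prefix:
  ∀k ∀l (¬T(k) ∨ T(l))
The quantifier ∃k sits under an odd number of negations (counting the antecedent side of each →), so it flips to ∀k.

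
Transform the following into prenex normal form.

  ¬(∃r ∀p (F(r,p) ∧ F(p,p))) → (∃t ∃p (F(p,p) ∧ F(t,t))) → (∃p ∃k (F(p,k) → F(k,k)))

First replace A → B with ¬A ∨ B.
  ¬¬(∃r ∀p (F(r,p) ∧ F(p,p))) ∨ ¬(∃t ∃p (F(p,p) ∧ F(t,t))) ∨ (∃p ∃k (¬F(p,k) ∨ F(k,k)))
Move each ¬ inward, flipping quantifiers it crosses:
  (∃r ∀p (F(r,p) ∧ F(p,p))) ∨ (∀t ∀p (¬F(p,p) ∨ ¬F(t,t))) ∨ (∃p ∃k (¬F(p,k) ∨ F(k,k)))
Give each quantifier a distinct variable: p↦u, p↦b.
  (∃r ∀p (F(r,p) ∧ F(p,p))) ∨ (∀t ∀u (¬F(u,u) ∨ ¬F(t,t))) ∨ (∃b ∃k (¬F(b,k) ∨ F(k,k)))
Extract every quantifier outward, since the variables are now distinct and don't occur free across branches:
  ∃r ∀p ∀t ∀u ∃b ∃k (F(r,p) ∧ F(p,p) ∨ ¬F(u,u) ∨ ¬F(t,t) ∨ ¬F(b,k) ∨ F(k,k))

∃r ∀p ∀t ∀u ∃b ∃k (F(r,p) ∧ F(p,p) ∨ ¬F(u,u) ∨ ¬F(t,t) ∨ ¬F(b,k) ∨ F(k,k))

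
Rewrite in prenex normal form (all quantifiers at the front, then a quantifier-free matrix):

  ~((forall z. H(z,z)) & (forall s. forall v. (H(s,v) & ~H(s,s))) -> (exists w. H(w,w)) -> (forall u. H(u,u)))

Eliminate → and ↔ using ¬ and ∨.
  ~(~((forall z. H(z,z)) & (forall s. forall v. (H(s,v) & ~H(s,s)))) | ~(exists w. H(w,w)) | (forall u. H(u,u)))
Drive negations inward (¬∀x A ≡ ∃x ¬A, ¬∃x A ≡ ∀x ¬A, De Morgan for ∧/∨):
  (forall z. H(z,z)) & (forall s. forall v. (H(s,v) & ~H(s,s))) & (exists w. H(w,w)) & (exists u. ~H(u,u))
All bound variables are already distinct, so no renaming is needed.
Extract every quantifier outward, since the variables are now distinct and don't occur free across branches:
  forall z. forall s. forall v. exists w. exists u. (H(z,z) & H(s,v) & ~H(s,s) & H(w,w) & ~H(u,u))

forall z. forall s. forall v. exists w. exists u. (H(z,z) & H(s,v) & ~H(s,s) & H(w,w) & ~H(u,u))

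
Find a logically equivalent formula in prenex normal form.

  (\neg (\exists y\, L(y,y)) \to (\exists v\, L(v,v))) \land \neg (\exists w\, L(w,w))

\exists y\, \exists v\, \forall w\, ((L(y,y) \lor L(v,v)) \land \neg L(w,w))

Rewrite implications/biconditionals: A → B as ¬A ∨ B.
  (\neg \neg (\exists y\, L(y,y)) \lor (\exists v\, L(v,v))) \land \neg (\exists w\, L(w,w))
Drive negations inward (¬∀x A ≡ ∃x ¬A, ¬∃x A ≡ ∀x ¬A, De Morgan for ∧/∨):
  ((\exists y\, L(y,y)) \lor (\exists v\, L(v,v))) \land (\forall w\, \neg L(w,w))
Extract every quantifier outward, since the variables are now distinct and don't occur free across branches:
  \exists y\, \exists v\, \forall w\, ((L(y,y) \lor L(v,v)) \land \neg L(w,w))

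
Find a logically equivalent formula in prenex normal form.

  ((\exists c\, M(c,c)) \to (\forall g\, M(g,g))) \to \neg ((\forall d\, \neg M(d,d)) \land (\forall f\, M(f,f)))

\exists c\, \exists g\, \exists d\, \exists f\, (M(c,c) \land \neg M(g,g) \lor M(d,d) \lor \neg M(f,f))

First replace A → B with ¬A ∨ B.
  \neg (\neg (\exists c\, M(c,c)) \lor (\forall g\, M(g,g))) \lor \neg ((\forall d\, \neg M(d,d)) \land (\forall f\, M(f,f)))
Push ¬ through the quantifiers and connectives to reach negation normal form:
  (\exists c\, M(c,c)) \land (\exists g\, \neg M(g,g)) \lor (\exists d\, M(d,d)) \lor (\exists f\, \neg M(f,f))
All bound variables are already distinct, so no renaming is needed.
Finally move all quantifiers to the prefix:
  \exists c\, \exists g\, \exists d\, \exists f\, (M(c,c) \land \neg M(g,g) \lor M(d,d) \lor \neg M(f,f))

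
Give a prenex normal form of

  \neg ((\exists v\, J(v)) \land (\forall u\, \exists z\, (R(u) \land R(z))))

\forall v\, \exists u\, \forall z\, (\neg J(v) \lor \neg R(u) \lor \neg R(z))

Drive negations inward (¬∀x A ≡ ∃x ¬A, ¬∃x A ≡ ∀x ¬A, De Morgan for ∧/∨):
  (\forall v\, \neg J(v)) \lor (\exists u\, \forall z\, (\neg R(u) \lor \neg R(z)))
All bound variables are already distinct, so no renaming is needed.
Extract every quantifier outward, since the variables are now distinct and don't occur free across branches:
  \forall v\, \exists u\, \forall z\, (\neg J(v) \lor \neg R(u) \lor \neg R(z))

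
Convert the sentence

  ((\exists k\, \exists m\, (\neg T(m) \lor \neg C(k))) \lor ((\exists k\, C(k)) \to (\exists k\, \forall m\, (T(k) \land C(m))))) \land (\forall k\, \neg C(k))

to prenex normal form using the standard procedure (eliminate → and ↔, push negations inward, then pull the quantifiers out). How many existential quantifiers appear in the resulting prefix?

First replace A → B with ¬A ∨ B.
  ((\exists k\, \exists m\, (\neg T(m) \lor \neg C(k))) \lor \neg (\exists k\, C(k)) \lor (\exists k\, \forall m\, (T(k) \land C(m)))) \land (\forall k\, \neg C(k))
Drive negations inward (¬∀x A ≡ ∃x ¬A, ¬∃x A ≡ ∀x ¬A, De Morgan for ∧/∨):
  ((\exists k\, \exists m\, (\neg T(m) \lor \neg C(k))) \lor (\forall k\, \neg C(k)) \lor (\exists k\, \forall m\, (T(k) \land C(m)))) \land (\forall k\, \neg C(k))
Rename bound variables to avoid capture: k↦v1, k↦w, m↦b, k↦q.
  ((\exists k\, \exists m\, (\neg T(m) \lor \neg C(k))) \lor (\forall v1\, \neg C(v1)) \lor (\exists w\, \forall b\, (T(w) \land C(b)))) \land (\forall q\, \neg C(q))
Pull the quantifiers to the front (each side's bound variable is not free in the other side):
  \exists k\, \exists m\, \forall v1\, \exists w\, \forall b\, \forall q\, ((\neg T(m) \lor \neg C(k) \lor \neg C(v1) \lor T(w) \land C(b)) \land \neg C(q))
The prefix is \exists k \exists m \forall v1 \exists w \forall b \forall q: 3 universal, 3 existential.

3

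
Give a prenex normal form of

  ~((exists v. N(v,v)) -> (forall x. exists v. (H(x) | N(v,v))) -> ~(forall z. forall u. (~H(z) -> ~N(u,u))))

exists v. forall x. exists y. forall z. forall u. (N(v,v) & (H(x) | N(y,y)) & (H(z) | ~N(u,u)))

Rewrite implications/biconditionals: A → B as ¬A ∨ B.
  ~(~(exists v. N(v,v)) | ~(forall x. exists v. (H(x) | N(v,v))) | ~(forall z. forall u. (~~H(z) | ~N(u,u))))
Move each ¬ inward, flipping quantifiers it crosses:
  (exists v. N(v,v)) & (forall x. exists v. (H(x) | N(v,v))) & (forall z. forall u. (H(z) | ~N(u,u)))
Give each quantifier a distinct variable: v↦y.
  (exists v. N(v,v)) & (forall x. exists y. (H(x) | N(y,y))) & (forall z. forall u. (H(z) | ~N(u,u)))
Finally move all quantifiers to the prefix:
  exists v. forall x. exists y. forall z. forall u. (N(v,v) & (H(x) | N(y,y)) & (H(z) | ~N(u,u)))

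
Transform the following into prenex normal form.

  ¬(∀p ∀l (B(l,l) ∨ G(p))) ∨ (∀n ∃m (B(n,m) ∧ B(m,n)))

Push ¬ through the quantifiers and connectives to reach negation normal form:
  (∃p ∃l (¬B(l,l) ∧ ¬G(p))) ∨ (∀n ∃m (B(n,m) ∧ B(m,n)))
All bound variables are already distinct, so no renaming is needed.
Pull the quantifiers to the front (each side's bound variable is not free in the other side):
  ∃p ∃l ∀n ∃m (¬B(l,l) ∧ ¬G(p) ∨ B(n,m) ∧ B(m,n))

∃p ∃l ∀n ∃m (¬B(l,l) ∧ ¬G(p) ∨ B(n,m) ∧ B(m,n))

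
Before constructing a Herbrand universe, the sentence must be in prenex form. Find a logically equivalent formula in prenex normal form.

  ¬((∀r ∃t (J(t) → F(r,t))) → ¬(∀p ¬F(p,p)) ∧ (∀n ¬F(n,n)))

∀r ∃t ∀p ∃n ((¬J(t) ∨ F(r,t)) ∧ (¬F(p,p) ∨ F(n,n)))

First replace A → B with ¬A ∨ B.
  ¬(¬(∀r ∃t (¬J(t) ∨ F(r,t))) ∨ ¬(∀p ¬F(p,p)) ∧ (∀n ¬F(n,n)))
Push ¬ through the quantifiers and connectives to reach negation normal form:
  (∀r ∃t (¬J(t) ∨ F(r,t))) ∧ ((∀p ¬F(p,p)) ∨ (∃n F(n,n)))
All bound variables are already distinct, so no renaming is needed.
Finally move all quantifiers to the prefix:
  ∀r ∃t ∀p ∃n ((¬J(t) ∨ F(r,t)) ∧ (¬F(p,p) ∨ F(n,n)))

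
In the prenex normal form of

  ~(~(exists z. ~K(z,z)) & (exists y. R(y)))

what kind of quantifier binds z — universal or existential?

Drive negations inward (¬∀x A ≡ ∃x ¬A, ¬∃x A ≡ ∀x ¬A, De Morgan for ∧/∨):
  (exists z. ~K(z,z)) | (forall y. ~R(y))
All bound variables are already distinct, so no renaming is needed.
Pull the quantifiers to the front (each side's bound variable is not free in the other side):
  exists z. forall y. (~K(z,z) | ~R(y))
The quantifier exists z sits under an even number of negations, so it remains existential.

existential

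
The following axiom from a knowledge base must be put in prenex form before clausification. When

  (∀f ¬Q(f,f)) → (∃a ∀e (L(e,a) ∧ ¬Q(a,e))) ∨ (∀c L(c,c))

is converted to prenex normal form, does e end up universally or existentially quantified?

Rewrite implications/biconditionals: A → B as ¬A ∨ B.
  ¬(∀f ¬Q(f,f)) ∨ (∃a ∀e (L(e,a) ∧ ¬Q(a,e))) ∨ (∀c L(c,c))
Move each ¬ inward, flipping quantifiers it crosses:
  (∃f Q(f,f)) ∨ (∃a ∀e (L(e,a) ∧ ¬Q(a,e))) ∨ (∀c L(c,c))
All bound variables are already distinct, so no renaming is needed.
Pull the quantifiers to the front (each side's bound variable is not free in the other side):
  ∃f ∃a ∀e ∀c (Q(f,f) ∨ L(e,a) ∧ ¬Q(a,e) ∨ L(c,c))
The quantifier ∀e sits under an even number of negations (counting the antecedent side of each →), so it remains universal.

universal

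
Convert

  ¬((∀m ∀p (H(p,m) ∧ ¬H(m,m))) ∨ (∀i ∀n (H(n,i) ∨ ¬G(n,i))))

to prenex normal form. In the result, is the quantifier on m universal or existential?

existential

Move each ¬ inward, flipping quantifiers it crosses:
  (∃m ∃p (¬H(p,m) ∨ H(m,m))) ∧ (∃i ∃n (¬H(n,i) ∧ G(n,i)))
All bound variables are already distinct, so no renaming is needed.
Pull the quantifiers to the front (each side's bound variable is not free in the other side):
  ∃m ∃p ∃i ∃n ((¬H(p,m) ∨ H(m,m)) ∧ ¬H(n,i) ∧ G(n,i))
The quantifier ∀m sits under an odd number of negations, so it flips to ∃m.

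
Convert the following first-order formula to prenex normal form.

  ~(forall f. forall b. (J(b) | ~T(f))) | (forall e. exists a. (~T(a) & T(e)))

Push ¬ through the quantifiers and connectives to reach negation normal form:
  (exists f. exists b. (~J(b) & T(f))) | (forall e. exists a. (~T(a) & T(e)))
All bound variables are already distinct, so no renaming is needed.
Finally move all quantifiers to the prefix:
  exists f. exists b. forall e. exists a. (~J(b) & T(f) | ~T(a) & T(e))

exists f. exists b. forall e. exists a. (~J(b) & T(f) | ~T(a) & T(e))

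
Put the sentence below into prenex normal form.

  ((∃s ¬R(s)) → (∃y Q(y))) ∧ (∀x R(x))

∀s ∃y ∀x ((R(s) ∨ Q(y)) ∧ R(x))

Eliminate → and ↔ using ¬ and ∨.
  (¬(∃s ¬R(s)) ∨ (∃y Q(y))) ∧ (∀x R(x))
Move each ¬ inward, flipping quantifiers it crosses:
  ((∀s R(s)) ∨ (∃y Q(y))) ∧ (∀x R(x))
All bound variables are already distinct, so no renaming is needed.
Extract every quantifier outward, since the variables are now distinct and don't occur free across branches:
  ∀s ∃y ∀x ((R(s) ∨ Q(y)) ∧ R(x))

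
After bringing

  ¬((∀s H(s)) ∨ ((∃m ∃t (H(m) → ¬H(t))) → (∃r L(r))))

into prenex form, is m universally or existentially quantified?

existential

Rewrite implications/biconditionals: A → B as ¬A ∨ B.
  ¬((∀s H(s)) ∨ ¬(∃m ∃t (¬H(m) ∨ ¬H(t))) ∨ (∃r L(r)))
Move each ¬ inward, flipping quantifiers it crosses:
  (∃s ¬H(s)) ∧ (∃m ∃t (¬H(m) ∨ ¬H(t))) ∧ (∀r ¬L(r))
Finally move all quantifiers to the prefix:
  ∃s ∃m ∃t ∀r (¬H(s) ∧ (¬H(m) ∨ ¬H(t)) ∧ ¬L(r))
The quantifier ∃m sits under an even number of negations (counting the antecedent side of each →), so it remains existential.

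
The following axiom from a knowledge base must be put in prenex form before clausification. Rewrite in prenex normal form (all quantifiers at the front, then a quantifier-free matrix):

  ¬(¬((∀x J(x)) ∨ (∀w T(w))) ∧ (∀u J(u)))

Move each ¬ inward, flipping quantifiers it crosses:
  (∀x J(x)) ∨ (∀w T(w)) ∨ (∃u ¬J(u))
Extract every quantifier outward, since the variables are now distinct and don't occur free across branches:
  ∀x ∀w ∃u (J(x) ∨ T(w) ∨ ¬J(u))

∀x ∀w ∃u (J(x) ∨ T(w) ∨ ¬J(u))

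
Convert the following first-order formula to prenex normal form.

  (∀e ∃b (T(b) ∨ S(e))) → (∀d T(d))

∃e ∀b ∀d (¬T(b) ∧ ¬S(e) ∨ T(d))

First replace A → B with ¬A ∨ B.
  ¬(∀e ∃b (T(b) ∨ S(e))) ∨ (∀d T(d))
Move each ¬ inward, flipping quantifiers it crosses:
  (∃e ∀b (¬T(b) ∧ ¬S(e))) ∨ (∀d T(d))
Pull the quantifiers to the front (each side's bound variable is not free in the other side):
  ∃e ∀b ∀d (¬T(b) ∧ ¬S(e) ∨ T(d))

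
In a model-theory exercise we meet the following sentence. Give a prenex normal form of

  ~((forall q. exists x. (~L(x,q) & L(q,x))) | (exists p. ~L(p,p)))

Drive negations inward (¬∀x A ≡ ∃x ¬A, ¬∃x A ≡ ∀x ¬A, De Morgan for ∧/∨):
  (exists q. forall x. (L(x,q) | ~L(q,x))) & (forall p. L(p,p))
All bound variables are already distinct, so no renaming is needed.
Finally move all quantifiers to the prefix:
  exists q. forall x. forall p. ((L(x,q) | ~L(q,x)) & L(p,p))

exists q. forall x. forall p. ((L(x,q) | ~L(q,x)) & L(p,p))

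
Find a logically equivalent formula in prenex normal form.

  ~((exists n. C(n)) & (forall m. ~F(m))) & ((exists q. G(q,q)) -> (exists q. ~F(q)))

First replace A → B with ¬A ∨ B.
  ~((exists n. C(n)) & (forall m. ~F(m))) & (~(exists q. G(q,q)) | (exists q. ~F(q)))
Push ¬ through the quantifiers and connectives to reach negation normal form:
  ((forall n. ~C(n)) | (exists m. F(m))) & ((forall q. ~G(q,q)) | (exists q. ~F(q)))
Rename bound variables to avoid capture: q↦x.
  ((forall n. ~C(n)) | (exists m. F(m))) & ((forall q. ~G(q,q)) | (exists x. ~F(x)))
Extract every quantifier outward, since the variables are now distinct and don't occur free across branches:
  forall n. exists m. forall q. exists x. ((~C(n) | F(m)) & (~G(q,q) | ~F(x)))

forall n. exists m. forall q. exists x. ((~C(n) | F(m)) & (~G(q,q) | ~F(x)))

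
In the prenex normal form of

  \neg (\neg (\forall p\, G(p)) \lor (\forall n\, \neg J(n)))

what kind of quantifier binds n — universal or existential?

Drive negations inward (¬∀x A ≡ ∃x ¬A, ¬∃x A ≡ ∀x ¬A, De Morgan for ∧/∨):
  (\forall p\, G(p)) \land (\exists n\, J(n))
Extract every quantifier outward, since the variables are now distinct and don't occur free across branches:
  \forall p\, \exists n\, (G(p) \land J(n))
The quantifier \forall n sits under an odd number of negations, so it flips to \exists n.

existential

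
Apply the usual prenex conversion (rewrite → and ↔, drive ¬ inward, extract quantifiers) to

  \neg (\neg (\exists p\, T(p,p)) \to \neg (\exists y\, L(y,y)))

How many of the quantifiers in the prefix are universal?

1

Rewrite implications/biconditionals: A → B as ¬A ∨ B.
  \neg (\neg \neg (\exists p\, T(p,p)) \lor \neg (\exists y\, L(y,y)))
Move each ¬ inward, flipping quantifiers it crosses:
  (\forall p\, \neg T(p,p)) \land (\exists y\, L(y,y))
Pull the quantifiers to the front (each side's bound variable is not free in the other side):
  \forall p\, \exists y\, (\neg T(p,p) \land L(y,y))
The prefix is \forall p \exists y: 1 universal, 1 existential.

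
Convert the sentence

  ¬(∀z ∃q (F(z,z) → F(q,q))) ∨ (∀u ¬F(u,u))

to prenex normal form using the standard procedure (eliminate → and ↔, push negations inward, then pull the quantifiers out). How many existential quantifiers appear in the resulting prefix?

First replace A → B with ¬A ∨ B.
  ¬(∀z ∃q (¬F(z,z) ∨ F(q,q))) ∨ (∀u ¬F(u,u))
Move each ¬ inward, flipping quantifiers it crosses:
  (∃z ∀q (F(z,z) ∧ ¬F(q,q))) ∨ (∀u ¬F(u,u))
Finally move all quantifiers to the prefix:
  ∃z ∀q ∀u (F(z,z) ∧ ¬F(q,q) ∨ ¬F(u,u))
The prefix is ∃z ∀q ∀u: 2 universal, 1 existential.

1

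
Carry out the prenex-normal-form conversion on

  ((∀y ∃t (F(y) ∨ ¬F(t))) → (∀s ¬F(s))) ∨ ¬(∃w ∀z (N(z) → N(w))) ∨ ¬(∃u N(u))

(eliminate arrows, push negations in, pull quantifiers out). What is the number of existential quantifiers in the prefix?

2

Eliminate → and ↔ using ¬ and ∨.
  ¬(∀y ∃t (F(y) ∨ ¬F(t))) ∨ (∀s ¬F(s)) ∨ ¬(∃w ∀z (¬N(z) ∨ N(w))) ∨ ¬(∃u N(u))
Push ¬ through the quantifiers and connectives to reach negation normal form:
  (∃y ∀t (¬F(y) ∧ F(t))) ∨ (∀s ¬F(s)) ∨ (∀w ∃z (N(z) ∧ ¬N(w))) ∨ (∀u ¬N(u))
Finally move all quantifiers to the prefix:
  ∃y ∀t ∀s ∀w ∃z ∀u (¬F(y) ∧ F(t) ∨ ¬F(s) ∨ N(z) ∧ ¬N(w) ∨ ¬N(u))
The prefix is ∃y ∀t ∀s ∀w ∃z ∀u: 4 universal, 2 existential.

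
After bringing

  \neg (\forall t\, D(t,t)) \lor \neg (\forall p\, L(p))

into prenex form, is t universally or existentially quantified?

Move each ¬ inward, flipping quantifiers it crosses:
  (\exists t\, \neg D(t,t)) \lor (\exists p\, \neg L(p))
Pull the quantifiers to the front (each side's bound variable is not free in the other side):
  \exists t\, \exists p\, (\neg D(t,t) \lor \neg L(p))
The quantifier \forall t sits under an odd number of negations, so it flips to \exists t.

existential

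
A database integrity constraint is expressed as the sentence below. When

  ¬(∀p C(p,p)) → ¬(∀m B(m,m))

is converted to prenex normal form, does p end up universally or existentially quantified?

universal

Rewrite implications/biconditionals: A → B as ¬A ∨ B.
  ¬¬(∀p C(p,p)) ∨ ¬(∀m B(m,m))
Move each ¬ inward, flipping quantifiers it crosses:
  (∀p C(p,p)) ∨ (∃m ¬B(m,m))
All bound variables are already distinct, so no renaming is needed.
Extract every quantifier outward, since the variables are now distinct and don't occur free across branches:
  ∀p ∃m (C(p,p) ∨ ¬B(m,m))
The quantifier ∀p sits under an even number of negations (counting the antecedent side of each →), so it remains universal.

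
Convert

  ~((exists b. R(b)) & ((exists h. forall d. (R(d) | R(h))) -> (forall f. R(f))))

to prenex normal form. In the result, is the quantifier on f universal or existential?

existential

Eliminate → and ↔ using ¬ and ∨.
  ~((exists b. R(b)) & (~(exists h. forall d. (R(d) | R(h))) | (forall f. R(f))))
Drive negations inward (¬∀x A ≡ ∃x ¬A, ¬∃x A ≡ ∀x ¬A, De Morgan for ∧/∨):
  (forall b. ~R(b)) | (exists h. forall d. (R(d) | R(h))) & (exists f. ~R(f))
All bound variables are already distinct, so no renaming is needed.
Pull the quantifiers to the front (each side's bound variable is not free in the other side):
  forall b. exists h. forall d. exists f. (~R(b) | (R(d) | R(h)) & ~R(f))
The quantifier forall f sits under an odd number of negations (counting the antecedent side of each →), so it flips to exists f.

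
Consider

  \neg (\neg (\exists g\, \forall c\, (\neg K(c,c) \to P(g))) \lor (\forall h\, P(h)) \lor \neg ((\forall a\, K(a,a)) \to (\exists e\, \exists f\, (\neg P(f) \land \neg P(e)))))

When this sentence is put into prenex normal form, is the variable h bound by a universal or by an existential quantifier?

existential

Rewrite implications/biconditionals: A → B as ¬A ∨ B.
  \neg (\neg (\exists g\, \forall c\, (\neg \neg K(c,c) \lor P(g))) \lor (\forall h\, P(h)) \lor \neg (\neg (\forall a\, K(a,a)) \lor (\exists e\, \exists f\, (\neg P(f) \land \neg P(e)))))
Push ¬ through the quantifiers and connectives to reach negation normal form:
  (\exists g\, \forall c\, (K(c,c) \lor P(g))) \land (\exists h\, \neg P(h)) \land ((\exists a\, \neg K(a,a)) \lor (\exists e\, \exists f\, (\neg P(f) \land \neg P(e))))
All bound variables are already distinct, so no renaming is needed.
Finally move all quantifiers to the prefix:
  \exists g\, \forall c\, \exists h\, \exists a\, \exists e\, \exists f\, ((K(c,c) \lor P(g)) \land \neg P(h) \land (\neg K(a,a) \lor \neg P(f) \land \neg P(e)))
The quantifier \forall h sits under an odd number of negations (counting the antecedent side of each →), so it flips to \exists h.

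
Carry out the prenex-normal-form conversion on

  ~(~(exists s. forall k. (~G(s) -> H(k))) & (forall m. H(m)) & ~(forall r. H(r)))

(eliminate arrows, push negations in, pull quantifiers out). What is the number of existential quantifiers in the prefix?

Rewrite implications/biconditionals: A → B as ¬A ∨ B.
  ~(~(exists s. forall k. (~~G(s) | H(k))) & (forall m. H(m)) & ~(forall r. H(r)))
Drive negations inward (¬∀x A ≡ ∃x ¬A, ¬∃x A ≡ ∀x ¬A, De Morgan for ∧/∨):
  (exists s. forall k. (G(s) | H(k))) | (exists m. ~H(m)) | (forall r. H(r))
Pull the quantifiers to the front (each side's bound variable is not free in the other side):
  exists s. forall k. exists m. forall r. (G(s) | H(k) | ~H(m) | H(r))
The prefix is exists s forall k exists m forall r: 2 universal, 2 existential.

2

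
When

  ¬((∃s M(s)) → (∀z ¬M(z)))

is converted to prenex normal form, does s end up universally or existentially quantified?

First replace A → B with ¬A ∨ B.
  ¬(¬(∃s M(s)) ∨ (∀z ¬M(z)))
Drive negations inward (¬∀x A ≡ ∃x ¬A, ¬∃x A ≡ ∀x ¬A, De Morgan for ∧/∨):
  (∃s M(s)) ∧ (∃z M(z))
Pull the quantifiers to the front (each side's bound variable is not free in the other side):
  ∃s ∃z (M(s) ∧ M(z))
The quantifier ∃s sits under an even number of negations (counting the antecedent side of each →), so it remains existential.

existential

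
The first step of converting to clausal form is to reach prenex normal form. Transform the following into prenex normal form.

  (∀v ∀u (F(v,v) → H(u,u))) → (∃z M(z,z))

∃v ∃u ∃z (F(v,v) ∧ ¬H(u,u) ∨ M(z,z))

Rewrite implications/biconditionals: A → B as ¬A ∨ B.
  ¬(∀v ∀u (¬F(v,v) ∨ H(u,u))) ∨ (∃z M(z,z))
Drive negations inward (¬∀x A ≡ ∃x ¬A, ¬∃x A ≡ ∀x ¬A, De Morgan for ∧/∨):
  (∃v ∃u (F(v,v) ∧ ¬H(u,u))) ∨ (∃z M(z,z))
Extract every quantifier outward, since the variables are now distinct and don't occur free across branches:
  ∃v ∃u ∃z (F(v,v) ∧ ¬H(u,u) ∨ M(z,z))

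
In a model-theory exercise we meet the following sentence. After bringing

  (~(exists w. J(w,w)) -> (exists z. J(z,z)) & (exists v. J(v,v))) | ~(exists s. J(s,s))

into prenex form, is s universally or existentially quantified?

universal

Eliminate → and ↔ using ¬ and ∨.
  ~~(exists w. J(w,w)) | (exists z. J(z,z)) & (exists v. J(v,v)) | ~(exists s. J(s,s))
Move each ¬ inward, flipping quantifiers it crosses:
  (exists w. J(w,w)) | (exists z. J(z,z)) & (exists v. J(v,v)) | (forall s. ~J(s,s))
Pull the quantifiers to the front (each side's bound variable is not free in the other side):
  exists w. exists z. exists v. forall s. (J(w,w) | J(z,z) & J(v,v) | ~J(s,s))
The quantifier exists s sits under an odd number of negations (counting the antecedent side of each →), so it flips to forall s.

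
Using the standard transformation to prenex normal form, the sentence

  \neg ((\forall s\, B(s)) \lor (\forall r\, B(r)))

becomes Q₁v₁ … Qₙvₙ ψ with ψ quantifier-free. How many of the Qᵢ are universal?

0

Push ¬ through the quantifiers and connectives to reach negation normal form:
  (\exists s\, \neg B(s)) \land (\exists r\, \neg B(r))
All bound variables are already distinct, so no renaming is needed.
Finally move all quantifiers to the prefix:
  \exists s\, \exists r\, (\neg B(s) \land \neg B(r))
The prefix is \exists s \exists r: 0 universal, 2 existential.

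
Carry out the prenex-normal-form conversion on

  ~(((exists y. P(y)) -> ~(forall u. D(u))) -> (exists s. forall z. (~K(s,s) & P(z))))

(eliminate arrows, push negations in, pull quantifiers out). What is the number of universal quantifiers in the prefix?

2

Rewrite implications/biconditionals: A → B as ¬A ∨ B.
  ~(~(~(exists y. P(y)) | ~(forall u. D(u))) | (exists s. forall z. (~K(s,s) & P(z))))
Move each ¬ inward, flipping quantifiers it crosses:
  ((forall y. ~P(y)) | (exists u. ~D(u))) & (forall s. exists z. (K(s,s) | ~P(z)))
All bound variables are already distinct, so no renaming is needed.
Pull the quantifiers to the front (each side's bound variable is not free in the other side):
  forall y. exists u. forall s. exists z. ((~P(y) | ~D(u)) & (K(s,s) | ~P(z)))
The prefix is forall y exists u forall s exists z: 2 universal, 2 existential.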